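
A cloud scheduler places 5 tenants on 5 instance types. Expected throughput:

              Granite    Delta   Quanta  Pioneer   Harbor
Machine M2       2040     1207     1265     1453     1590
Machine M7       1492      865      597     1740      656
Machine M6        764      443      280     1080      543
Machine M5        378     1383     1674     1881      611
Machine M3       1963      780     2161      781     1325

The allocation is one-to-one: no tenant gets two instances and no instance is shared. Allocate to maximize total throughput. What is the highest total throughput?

Maximum total: 7867 ops/s

Optimal: Granite→Machine M2 (2040 ops/s), Delta→Machine M5 (1383 ops/s), Quanta→Machine M3 (2161 ops/s), Pioneer→Machine M7 (1740 ops/s), Harbor→Machine M6 (543 ops/s) — total 2040+1383+2161+1740+543 = 7867 ops/s.
Max-entry greedy (repeatedly take the single best remaining cell) gives 7490 ops/s, worse by 377.
Swapping Pioneer↔Delta (Pioneer→Machine M5 1881 ops/s, Delta→Machine M7 865 ops/s) loses 377.
No other one-to-one assignment exceeds 7867 ops/s.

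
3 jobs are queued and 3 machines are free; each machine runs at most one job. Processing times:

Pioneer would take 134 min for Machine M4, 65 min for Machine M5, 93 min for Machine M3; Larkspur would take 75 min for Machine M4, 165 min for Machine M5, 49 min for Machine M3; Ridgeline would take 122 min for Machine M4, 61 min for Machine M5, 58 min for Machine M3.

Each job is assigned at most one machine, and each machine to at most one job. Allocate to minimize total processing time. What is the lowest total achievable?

Minimum total: 198 min

This is the linear assignment problem.
Optimal: Pioneer→Machine M5 (65 min), Larkspur→Machine M4 (75 min), Ridgeline→Machine M3 (58 min) — total 65+75+58 = 198 min.
Column-greedy (each machine in turn goes to its cheapest remaining job) gives 229 min, worse by 31.
Swapping Ridgeline↔Pioneer (Ridgeline→Machine M5 61 min, Pioneer→Machine M3 93 min) adds 31.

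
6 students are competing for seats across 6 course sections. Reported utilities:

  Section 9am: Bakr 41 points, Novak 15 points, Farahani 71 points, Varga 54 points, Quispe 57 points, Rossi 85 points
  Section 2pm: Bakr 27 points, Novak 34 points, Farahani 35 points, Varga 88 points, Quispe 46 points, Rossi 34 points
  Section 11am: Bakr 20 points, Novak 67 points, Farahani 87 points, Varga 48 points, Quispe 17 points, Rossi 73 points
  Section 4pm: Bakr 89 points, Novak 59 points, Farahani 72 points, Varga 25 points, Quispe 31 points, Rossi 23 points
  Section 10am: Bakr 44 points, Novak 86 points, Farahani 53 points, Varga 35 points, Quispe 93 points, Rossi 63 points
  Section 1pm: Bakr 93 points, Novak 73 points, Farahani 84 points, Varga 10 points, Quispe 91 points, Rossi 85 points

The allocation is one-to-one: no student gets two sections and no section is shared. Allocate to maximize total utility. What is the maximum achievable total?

Treat this as an assignment problem: match each student to one section.
Optimal: Bakr→Section 4pm (89 points), Novak→Section 10am (86 points), Farahani→Section 11am (87 points), Varga→Section 2pm (88 points), Quispe→Section 1pm (91 points), Rossi→Section 9am (85 points) — total 89+86+87+88+91+85 = 526 points.
Max-entry greedy (repeatedly take the single best remaining cell) gives 505 points, worse by 21.
Checked against all permutations: 526 points is optimal.

Maximum total: 526 points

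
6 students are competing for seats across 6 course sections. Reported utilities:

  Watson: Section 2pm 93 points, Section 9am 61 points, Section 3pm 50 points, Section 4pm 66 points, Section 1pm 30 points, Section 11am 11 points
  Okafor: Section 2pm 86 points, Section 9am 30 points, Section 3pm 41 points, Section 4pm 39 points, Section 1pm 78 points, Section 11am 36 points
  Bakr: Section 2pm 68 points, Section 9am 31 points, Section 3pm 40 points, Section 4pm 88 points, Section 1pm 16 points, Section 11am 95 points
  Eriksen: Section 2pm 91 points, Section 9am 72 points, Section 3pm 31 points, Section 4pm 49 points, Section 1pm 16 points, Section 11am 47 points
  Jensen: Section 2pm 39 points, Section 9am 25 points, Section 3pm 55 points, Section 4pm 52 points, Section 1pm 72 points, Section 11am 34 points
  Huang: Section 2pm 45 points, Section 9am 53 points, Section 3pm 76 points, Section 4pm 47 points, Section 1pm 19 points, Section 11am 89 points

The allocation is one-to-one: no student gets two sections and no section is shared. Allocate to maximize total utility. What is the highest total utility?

Max total: 475 points

This is the linear assignment problem.
Optimal: Watson→Section 2pm (93 points), Okafor→Section 1pm (78 points), Bakr→Section 4pm (88 points), Eriksen→Section 9am (72 points), Jensen→Section 3pm (55 points), Huang→Section 11am (89 points) — total 93+78+88+72+55+89 = 475 points.
Max-entry greedy (repeatedly take the single best remaining cell) gives 466 points, worse by 9.
Swapping Okafor↔Watson (Okafor→Section 2pm 86 points, Watson→Section 1pm 30 points) loses 55.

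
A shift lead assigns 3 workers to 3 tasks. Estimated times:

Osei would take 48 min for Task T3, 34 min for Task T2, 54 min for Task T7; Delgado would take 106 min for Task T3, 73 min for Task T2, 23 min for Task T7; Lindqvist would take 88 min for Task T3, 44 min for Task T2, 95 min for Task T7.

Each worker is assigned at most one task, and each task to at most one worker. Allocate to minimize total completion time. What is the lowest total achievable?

Optimal: Osei→Task T3 (48 min), Delgado→Task T7 (23 min), Lindqvist→Task T2 (44 min) — total 48+23+44 = 115 min.
Row-greedy (each worker in turn takes its cheapest remaining task) gives 145 min, worse by 30.
Next-best assignment: Osei→Task T2, Delgado→Task T7, Lindqvist→Task T3 = 145 min.
Swapping Lindqvist↔Delgado (Lindqvist→Task T7 95 min, Delgado→Task T2 73 min) adds 101.
Every other assignment is strictly worse.

Min total: 115 min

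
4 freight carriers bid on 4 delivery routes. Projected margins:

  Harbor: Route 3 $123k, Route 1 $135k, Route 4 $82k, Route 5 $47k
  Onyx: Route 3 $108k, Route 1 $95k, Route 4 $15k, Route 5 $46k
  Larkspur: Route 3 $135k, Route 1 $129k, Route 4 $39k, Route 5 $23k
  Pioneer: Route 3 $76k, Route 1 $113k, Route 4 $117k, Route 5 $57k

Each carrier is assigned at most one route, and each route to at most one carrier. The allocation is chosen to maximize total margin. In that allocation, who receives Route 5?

Optimal: Harbor→Route 1 ($135k), Onyx→Route 5 ($46k), Larkspur→Route 3 ($135k), Pioneer→Route 4 ($117k) — total 135+46+135+117 = $433k.
Row-greedy (each carrier in turn takes its best remaining route) gives $339k, worse by 94.
Onyx's own top route is Route 3 ($108k), but forcing Onyx→Route 3 and reassigning the rest optimally gives only $401k — worse by 32.

Onyx receives Route 5.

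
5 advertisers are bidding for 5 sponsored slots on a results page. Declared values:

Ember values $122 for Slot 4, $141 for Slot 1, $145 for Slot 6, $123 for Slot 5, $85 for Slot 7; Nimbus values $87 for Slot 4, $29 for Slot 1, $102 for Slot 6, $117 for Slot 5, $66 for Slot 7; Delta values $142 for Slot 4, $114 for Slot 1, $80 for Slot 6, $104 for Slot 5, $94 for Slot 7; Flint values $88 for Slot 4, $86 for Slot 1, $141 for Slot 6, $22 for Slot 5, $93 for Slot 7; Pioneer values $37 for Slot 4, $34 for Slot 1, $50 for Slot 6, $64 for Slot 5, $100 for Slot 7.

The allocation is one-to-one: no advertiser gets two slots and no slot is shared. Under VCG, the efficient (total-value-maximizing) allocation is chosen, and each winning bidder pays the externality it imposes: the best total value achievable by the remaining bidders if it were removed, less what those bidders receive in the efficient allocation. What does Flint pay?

Efficient allocation: Ember→Slot 1 ($141), Nimbus→Slot 5 ($117), Delta→Slot 4 ($142), Flint→Slot 6 ($141), Pioneer→Slot 7 ($100); total welfare W = $641.
Flint receives Slot 6 at value $141, so the others get W − 141 = $500.
Without Flint: best allocation of the remaining 4 bidders over all 5 slots is Ember→Slot 6 ($145), Nimbus→Slot 5 ($117), Delta→Slot 4 ($142), Pioneer→Slot 7 ($100), total $504.
VCG payment = (others' best without Flint) − (others' welfare with Flint) = 504 − 500 = $4.

Flint pays $4.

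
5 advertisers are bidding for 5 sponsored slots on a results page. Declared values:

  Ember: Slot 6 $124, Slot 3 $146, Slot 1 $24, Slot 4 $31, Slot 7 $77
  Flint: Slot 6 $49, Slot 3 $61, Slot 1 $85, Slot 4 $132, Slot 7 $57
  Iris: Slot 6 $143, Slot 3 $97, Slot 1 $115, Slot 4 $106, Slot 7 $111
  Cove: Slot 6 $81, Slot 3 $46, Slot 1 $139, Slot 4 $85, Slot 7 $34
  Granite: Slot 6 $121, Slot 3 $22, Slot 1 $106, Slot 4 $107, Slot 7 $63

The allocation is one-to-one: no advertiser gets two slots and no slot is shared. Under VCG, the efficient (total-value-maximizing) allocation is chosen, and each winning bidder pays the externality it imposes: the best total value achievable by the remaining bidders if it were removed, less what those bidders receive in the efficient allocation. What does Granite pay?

Efficient allocation: Ember→Slot 3 ($146), Flint→Slot 4 ($132), Iris→Slot 7 ($111), Cove→Slot 1 ($139), Granite→Slot 6 ($121); total welfare W = $649.
Granite receives Slot 6 at value $121, so the others get W − 121 = $528.
Without Granite: best allocation of the remaining 4 bidders over all 5 slots is Ember→Slot 3 ($146), Flint→Slot 4 ($132), Iris→Slot 6 ($143), Cove→Slot 1 ($139), total $560.
VCG payment = (others' best without Granite) − (others' welfare with Granite) = 560 − 528 = $32.

Granite pays $32.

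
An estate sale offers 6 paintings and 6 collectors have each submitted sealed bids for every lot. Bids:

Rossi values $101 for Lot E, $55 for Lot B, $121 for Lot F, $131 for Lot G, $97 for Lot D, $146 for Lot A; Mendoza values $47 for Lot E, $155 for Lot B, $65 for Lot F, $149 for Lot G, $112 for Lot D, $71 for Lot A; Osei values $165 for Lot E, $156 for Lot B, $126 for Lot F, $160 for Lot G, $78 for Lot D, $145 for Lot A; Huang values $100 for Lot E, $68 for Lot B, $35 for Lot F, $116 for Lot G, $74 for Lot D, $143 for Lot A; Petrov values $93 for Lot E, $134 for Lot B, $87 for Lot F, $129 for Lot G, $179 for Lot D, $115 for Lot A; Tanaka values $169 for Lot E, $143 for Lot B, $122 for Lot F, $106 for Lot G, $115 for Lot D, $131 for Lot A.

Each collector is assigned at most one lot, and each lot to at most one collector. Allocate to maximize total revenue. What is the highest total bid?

Max total: $927

Optimal: Rossi→Lot F ($121), Mendoza→Lot B ($155), Osei→Lot G ($160), Huang→Lot A ($143), Petrov→Lot D ($179), Tanaka→Lot E ($169) — total 121+155+160+143+179+169 = $927.
Max-entry greedy (repeatedly take the single best remaining cell) gives $844, worse by 83.
No other one-to-one assignment exceeds $927.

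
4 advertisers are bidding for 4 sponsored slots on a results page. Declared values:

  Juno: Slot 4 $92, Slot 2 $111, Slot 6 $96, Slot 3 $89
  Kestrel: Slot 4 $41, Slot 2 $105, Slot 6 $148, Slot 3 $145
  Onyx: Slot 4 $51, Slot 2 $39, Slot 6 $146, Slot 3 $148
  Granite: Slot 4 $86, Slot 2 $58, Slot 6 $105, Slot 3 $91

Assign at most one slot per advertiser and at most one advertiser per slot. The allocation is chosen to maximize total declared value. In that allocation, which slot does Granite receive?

Granite receives Slot 4.

Optimal: Juno→Slot 2 ($111), Kestrel→Slot 6 ($148), Onyx→Slot 3 ($148), Granite→Slot 4 ($86) — total 111+148+148+86 = $493.
Column-greedy (each slot in turn goes to its best remaining advertiser) gives $434, worse by 59.
Swapping Juno↔Kestrel (Juno→Slot 6 $96, Kestrel→Slot 2 $105) loses 58.
No other one-to-one assignment exceeds $493.
Granite's own top slot is Slot 6 ($105), but forcing Granite→Slot 6 and reassigning the rest optimally gives only $450 — worse by 43.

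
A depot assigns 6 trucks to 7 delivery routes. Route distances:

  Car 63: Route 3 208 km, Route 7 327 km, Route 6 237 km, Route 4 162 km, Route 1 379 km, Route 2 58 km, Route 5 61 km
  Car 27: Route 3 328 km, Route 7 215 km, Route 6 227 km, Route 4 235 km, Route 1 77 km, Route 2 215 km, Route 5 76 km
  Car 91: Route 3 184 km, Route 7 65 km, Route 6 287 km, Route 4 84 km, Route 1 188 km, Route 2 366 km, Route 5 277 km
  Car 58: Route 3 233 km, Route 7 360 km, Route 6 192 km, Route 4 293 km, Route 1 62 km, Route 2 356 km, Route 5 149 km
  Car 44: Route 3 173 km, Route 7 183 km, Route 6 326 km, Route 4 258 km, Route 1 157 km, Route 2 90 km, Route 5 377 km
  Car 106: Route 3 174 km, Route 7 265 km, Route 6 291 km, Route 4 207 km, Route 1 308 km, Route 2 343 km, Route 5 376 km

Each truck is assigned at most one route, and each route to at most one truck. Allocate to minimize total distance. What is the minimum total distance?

Min total: 629 km

Optimal: Car 63→Route 4 (162 km), Car 27→Route 5 (76 km), Car 91→Route 7 (65 km), Car 58→Route 1 (62 km), Car 44→Route 2 (90 km), Car 106→Route 3 (174 km) — total 162+76+65+62+90+174 = 629 km.
Row-greedy (each truck in turn takes its cheapest remaining route) gives 641 km, worse by 12.
Next-best assignment: Car 63→Route 2, Car 27→Route 5, Car 91→Route 4, Car 58→Route 1, Car 44→Route 7, Car 106→Route 3 = 637 km.
Swapping Car 106↔Car 44 (Car 106→Route 2 343 km, Car 44→Route 3 173 km) adds 252.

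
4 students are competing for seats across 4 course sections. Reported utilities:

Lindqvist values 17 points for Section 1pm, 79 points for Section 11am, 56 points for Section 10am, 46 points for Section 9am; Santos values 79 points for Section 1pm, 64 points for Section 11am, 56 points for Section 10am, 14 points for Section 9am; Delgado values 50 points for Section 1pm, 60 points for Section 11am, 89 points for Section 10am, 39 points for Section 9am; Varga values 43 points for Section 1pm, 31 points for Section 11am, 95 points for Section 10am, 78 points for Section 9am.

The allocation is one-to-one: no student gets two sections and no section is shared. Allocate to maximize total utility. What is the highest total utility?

This is a one-to-one assignment (maximum-weight bipartite matching).
Optimal: Lindqvist→Section 11am (79 points), Santos→Section 1pm (79 points), Delgado→Section 10am (89 points), Varga→Section 9am (78 points) — total 79+79+89+78 = 325 points.
Column-greedy (each section in turn goes to its best remaining student) gives 292 points, worse by 33.
Next-best assignment: Lindqvist→Section 11am, Santos→Section 1pm, Delgado→Section 9am, Varga→Section 10am = 292 points.

Maximum total: 325 points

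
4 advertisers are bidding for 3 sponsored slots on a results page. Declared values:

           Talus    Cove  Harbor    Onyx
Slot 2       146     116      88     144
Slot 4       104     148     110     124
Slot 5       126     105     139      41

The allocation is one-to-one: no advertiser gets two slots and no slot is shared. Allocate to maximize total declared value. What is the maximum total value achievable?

Optimal: Talus→Slot 2 ($146), Cove→Slot 4 ($148), Harbor→Slot 5 ($139) — total 146+148+139 = $433.
Next-best assignment: Onyx→Slot 2, Cove→Slot 4, Harbor→Slot 5 = $431.
Checked against all permutations: $433 is optimal.

Maximum total: $433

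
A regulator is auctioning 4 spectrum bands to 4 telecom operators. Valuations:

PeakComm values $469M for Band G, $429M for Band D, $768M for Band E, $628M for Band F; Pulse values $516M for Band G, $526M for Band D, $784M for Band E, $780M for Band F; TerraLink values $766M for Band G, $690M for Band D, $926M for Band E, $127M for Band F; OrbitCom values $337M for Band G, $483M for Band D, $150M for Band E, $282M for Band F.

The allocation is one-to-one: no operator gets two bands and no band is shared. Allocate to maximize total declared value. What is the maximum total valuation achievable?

Optimal: PeakComm→Band E ($768M), Pulse→Band F ($780M), TerraLink→Band G ($766M), OrbitCom→Band D ($483M) — total 768+780+766+483 = $2797M.

Max total: $2797M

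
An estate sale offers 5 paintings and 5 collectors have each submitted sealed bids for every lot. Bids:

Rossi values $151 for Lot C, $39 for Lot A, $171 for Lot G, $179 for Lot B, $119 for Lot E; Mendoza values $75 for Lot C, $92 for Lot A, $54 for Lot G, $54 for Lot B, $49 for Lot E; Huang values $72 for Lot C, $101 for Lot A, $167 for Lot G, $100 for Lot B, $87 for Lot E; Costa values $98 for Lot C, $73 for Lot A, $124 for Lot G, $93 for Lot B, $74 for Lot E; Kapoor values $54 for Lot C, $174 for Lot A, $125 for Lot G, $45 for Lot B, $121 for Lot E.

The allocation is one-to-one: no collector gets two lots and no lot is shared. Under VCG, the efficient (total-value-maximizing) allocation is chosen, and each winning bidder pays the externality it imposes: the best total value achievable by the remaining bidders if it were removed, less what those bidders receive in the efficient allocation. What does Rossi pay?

Rossi pays $19.

Efficient allocation: Rossi→Lot B ($179), Mendoza→Lot C ($75), Huang→Lot G ($167), Costa→Lot E ($74), Kapoor→Lot A ($174); total welfare W = $669.
Rossi receives Lot B at value $179, so the others get W − 179 = $490.
Without Rossi: best allocation of the remaining 4 bidders over all 5 lots is Mendoza→Lot C ($75), Huang→Lot G ($167), Costa→Lot B ($93), Kapoor→Lot A ($174), total $509.
VCG payment = (others' best without Rossi) − (others' welfare with Rossi) = 509 − 490 = $19.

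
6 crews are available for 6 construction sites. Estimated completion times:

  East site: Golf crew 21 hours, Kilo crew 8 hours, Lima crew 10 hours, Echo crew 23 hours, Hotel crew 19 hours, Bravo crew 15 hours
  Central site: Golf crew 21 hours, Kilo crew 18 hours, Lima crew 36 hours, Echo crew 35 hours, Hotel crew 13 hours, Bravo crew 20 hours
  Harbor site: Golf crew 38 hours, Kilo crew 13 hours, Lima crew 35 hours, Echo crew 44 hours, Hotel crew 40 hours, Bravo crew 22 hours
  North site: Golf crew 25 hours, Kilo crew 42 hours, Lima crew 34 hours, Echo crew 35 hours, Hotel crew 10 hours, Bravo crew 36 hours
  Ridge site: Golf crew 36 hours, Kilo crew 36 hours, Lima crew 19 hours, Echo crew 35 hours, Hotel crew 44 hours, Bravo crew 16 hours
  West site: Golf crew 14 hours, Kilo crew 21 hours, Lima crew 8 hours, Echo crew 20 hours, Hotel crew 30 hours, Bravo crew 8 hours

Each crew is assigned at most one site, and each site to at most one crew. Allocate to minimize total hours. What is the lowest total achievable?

Minimum total: 90 hours

Optimal: Golf crew→Central site (21 hours), Kilo crew→Harbor site (13 hours), Lima crew→East site (10 hours), Echo crew→West site (20 hours), Hotel crew→North site (10 hours), Bravo crew→Ridge site (16 hours) — total 21+13+10+20+10+16 = 90 hours.
Min-entry greedy (repeatedly take the single cheapest remaining cell) gives 107 hours, worse by 17.
Next-best assignment: Golf crew→Central site, Kilo crew→Harbor site, Lima crew→West site, Echo crew→East site, Hotel crew→North site, Bravo crew→Ridge site = 91 hours.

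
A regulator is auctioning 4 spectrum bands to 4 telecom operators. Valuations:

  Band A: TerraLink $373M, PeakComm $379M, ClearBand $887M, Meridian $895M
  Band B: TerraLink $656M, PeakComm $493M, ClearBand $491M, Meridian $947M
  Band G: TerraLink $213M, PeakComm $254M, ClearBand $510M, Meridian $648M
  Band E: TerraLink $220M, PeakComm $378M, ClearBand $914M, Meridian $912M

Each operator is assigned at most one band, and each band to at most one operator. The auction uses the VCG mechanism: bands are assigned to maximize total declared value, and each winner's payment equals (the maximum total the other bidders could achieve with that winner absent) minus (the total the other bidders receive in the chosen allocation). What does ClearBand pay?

ClearBand pays $142M.

Efficient allocation: TerraLink→Band B ($656M), PeakComm→Band G ($254M), ClearBand→Band E ($914M), Meridian→Band A ($895M); total welfare W = $2719M.
ClearBand receives Band E at value $914M, so the others get W − 914 = $1805M.
Without ClearBand: best allocation of the remaining 3 bidders over all 4 bands is TerraLink→Band B ($656M), PeakComm→Band A ($379M), Meridian→Band E ($912M), total $1947M.
VCG payment = (others' best without ClearBand) − (others' welfare with ClearBand) = 1947 − 1805 = $142M.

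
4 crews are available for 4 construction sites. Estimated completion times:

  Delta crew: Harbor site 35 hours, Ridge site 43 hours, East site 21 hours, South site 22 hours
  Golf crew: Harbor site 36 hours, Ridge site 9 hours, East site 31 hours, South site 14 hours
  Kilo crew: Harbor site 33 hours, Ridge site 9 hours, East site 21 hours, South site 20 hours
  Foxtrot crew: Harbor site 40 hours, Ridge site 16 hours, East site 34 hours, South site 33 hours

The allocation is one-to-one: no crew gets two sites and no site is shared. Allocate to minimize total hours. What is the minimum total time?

Minimum total: 84 hours

This is the linear assignment problem.
Optimal: Delta crew→East site (21 hours), Golf crew→South site (14 hours), Kilo crew→Harbor site (33 hours), Foxtrot crew→Ridge site (16 hours) — total 21+14+33+16 = 84 hours.
Min-entry greedy (repeatedly take the single cheapest remaining cell) gives 90 hours, worse by 6.
Swapping Golf crew↔Kilo crew (Golf crew→Harbor site 36 hours, Kilo crew→South site 20 hours) adds 9.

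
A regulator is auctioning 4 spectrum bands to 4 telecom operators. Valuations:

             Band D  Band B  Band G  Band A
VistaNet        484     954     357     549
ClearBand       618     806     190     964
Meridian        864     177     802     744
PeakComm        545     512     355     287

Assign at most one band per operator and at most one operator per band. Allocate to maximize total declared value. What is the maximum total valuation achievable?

Maximum total: $3265M

Optimal: VistaNet→Band B ($954M), ClearBand→Band A ($964M), Meridian→Band G ($802M), PeakComm→Band D ($545M) — total 954+964+802+545 = $3265M.
Column-greedy (each band in turn goes to its best remaining operator) gives $3137M, worse by 128.
Next-best assignment: VistaNet→Band B, ClearBand→Band A, Meridian→Band D, PeakComm→Band G = $3137M.
Swapping Meridian↔VistaNet (Meridian→Band B $177M, VistaNet→Band G $357M) loses 1222.
Every other assignment is strictly worse.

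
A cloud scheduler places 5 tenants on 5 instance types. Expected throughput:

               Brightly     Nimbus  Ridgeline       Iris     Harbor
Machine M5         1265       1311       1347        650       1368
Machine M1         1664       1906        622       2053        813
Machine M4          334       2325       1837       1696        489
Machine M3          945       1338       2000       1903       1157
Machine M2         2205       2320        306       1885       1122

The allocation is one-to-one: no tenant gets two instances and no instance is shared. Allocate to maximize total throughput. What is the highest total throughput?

Optimal: Brightly→Machine M2 (2205 ops/s), Nimbus→Machine M4 (2325 ops/s), Ridgeline→Machine M3 (2000 ops/s), Iris→Machine M1 (2053 ops/s), Harbor→Machine M5 (1368 ops/s) — total 2205+2325+2000+2053+1368 = 9951 ops/s.

Maximum total: 9951 ops/s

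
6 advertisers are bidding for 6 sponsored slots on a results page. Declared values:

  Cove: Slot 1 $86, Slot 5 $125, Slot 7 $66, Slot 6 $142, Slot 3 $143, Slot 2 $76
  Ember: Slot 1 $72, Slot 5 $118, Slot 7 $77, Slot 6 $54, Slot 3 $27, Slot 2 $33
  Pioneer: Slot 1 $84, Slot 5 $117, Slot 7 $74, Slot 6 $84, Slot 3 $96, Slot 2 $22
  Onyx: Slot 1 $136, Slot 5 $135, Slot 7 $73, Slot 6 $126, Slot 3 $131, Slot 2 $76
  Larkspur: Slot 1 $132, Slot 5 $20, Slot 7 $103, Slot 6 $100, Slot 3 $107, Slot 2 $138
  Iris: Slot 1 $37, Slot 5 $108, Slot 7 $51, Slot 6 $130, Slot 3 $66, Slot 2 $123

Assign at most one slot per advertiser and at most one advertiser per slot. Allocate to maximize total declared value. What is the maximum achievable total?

Maximum total: $741

This is the linear assignment problem.
Optimal: Cove→Slot 3 ($143), Ember→Slot 7 ($77), Pioneer→Slot 5 ($117), Onyx→Slot 1 ($136), Larkspur→Slot 2 ($138), Iris→Slot 6 ($130) — total 143+77+117+136+138+130 = $741.
Max-entry greedy (repeatedly take the single best remaining cell) gives $739, worse by 2.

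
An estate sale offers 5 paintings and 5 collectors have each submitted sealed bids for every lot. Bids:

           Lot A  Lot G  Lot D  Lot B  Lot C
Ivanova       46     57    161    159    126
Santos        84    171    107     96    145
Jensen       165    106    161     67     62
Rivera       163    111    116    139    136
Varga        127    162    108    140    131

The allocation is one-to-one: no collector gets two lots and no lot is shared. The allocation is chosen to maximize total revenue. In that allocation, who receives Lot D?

Optimal: Ivanova→Lot B ($159), Santos→Lot C ($145), Jensen→Lot D ($161), Rivera→Lot A ($163), Varga→Lot G ($162) — total 159+145+161+163+162 = $790.
Row-greedy (each collector in turn takes its best remaining lot) gives $767, worse by 23.
No other one-to-one assignment exceeds $790.
Jensen's own top lot is Lot A ($165), but forcing Jensen→Lot A and reassigning the rest optimally gives only $773 — worse by 17.

Jensen receives Lot D.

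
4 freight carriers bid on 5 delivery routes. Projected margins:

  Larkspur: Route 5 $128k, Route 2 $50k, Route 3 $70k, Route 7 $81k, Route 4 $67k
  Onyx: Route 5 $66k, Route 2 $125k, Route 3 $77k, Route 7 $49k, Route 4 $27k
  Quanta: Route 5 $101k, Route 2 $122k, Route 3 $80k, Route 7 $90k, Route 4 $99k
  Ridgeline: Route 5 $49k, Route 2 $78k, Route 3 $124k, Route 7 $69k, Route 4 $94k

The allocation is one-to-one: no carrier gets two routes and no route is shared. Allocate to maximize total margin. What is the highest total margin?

Optimal: Larkspur→Route 5 ($128k), Onyx→Route 2 ($125k), Quanta→Route 4 ($99k), Ridgeline→Route 3 ($124k) — total 128+125+99+124 = $476k.
Column-greedy (each route in turn goes to its best remaining carrier) gives $467k, worse by 9.
Next-best assignment: Larkspur→Route 5, Onyx→Route 2, Quanta→Route 7, Ridgeline→Route 3 = $467k.
No other one-to-one assignment exceeds $476k.

Max total: $476k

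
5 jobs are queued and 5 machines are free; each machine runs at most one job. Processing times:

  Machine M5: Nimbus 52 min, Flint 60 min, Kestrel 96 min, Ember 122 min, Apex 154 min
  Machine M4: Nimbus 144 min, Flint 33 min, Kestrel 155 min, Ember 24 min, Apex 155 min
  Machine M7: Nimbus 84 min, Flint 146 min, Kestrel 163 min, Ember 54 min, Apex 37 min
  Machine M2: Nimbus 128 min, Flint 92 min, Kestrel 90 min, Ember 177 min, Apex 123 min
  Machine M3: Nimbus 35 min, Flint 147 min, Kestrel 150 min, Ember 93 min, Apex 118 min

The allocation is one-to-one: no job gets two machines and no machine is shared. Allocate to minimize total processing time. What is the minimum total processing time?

Optimal: Nimbus→Machine M3 (35 min), Flint→Machine M5 (60 min), Kestrel→Machine M2 (90 min), Ember→Machine M4 (24 min), Apex→Machine M7 (37 min) — total 35+60+90+24+37 = 246 min.
Column-greedy (each machine in turn goes to its cheapest remaining job) gives 350 min, worse by 104.

Minimum total: 246 min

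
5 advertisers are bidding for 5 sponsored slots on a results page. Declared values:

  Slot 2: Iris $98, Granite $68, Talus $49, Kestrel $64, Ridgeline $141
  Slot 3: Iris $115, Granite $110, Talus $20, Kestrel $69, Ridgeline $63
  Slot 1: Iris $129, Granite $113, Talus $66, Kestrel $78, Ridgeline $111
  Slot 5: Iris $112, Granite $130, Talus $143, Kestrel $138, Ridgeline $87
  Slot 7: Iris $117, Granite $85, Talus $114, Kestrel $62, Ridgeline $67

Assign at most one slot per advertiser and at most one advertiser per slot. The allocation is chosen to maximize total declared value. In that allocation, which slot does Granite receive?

Optimal: Iris→Slot 1 ($129), Granite→Slot 3 ($110), Talus→Slot 7 ($114), Kestrel→Slot 5 ($138), Ridgeline→Slot 2 ($141) — total 129+110+114+138+141 = $632.
Granite's own top slot is Slot 5 ($130), but forcing Granite→Slot 5 and reassigning the rest optimally gives only $583 — worse by 49.

Granite receives Slot 3.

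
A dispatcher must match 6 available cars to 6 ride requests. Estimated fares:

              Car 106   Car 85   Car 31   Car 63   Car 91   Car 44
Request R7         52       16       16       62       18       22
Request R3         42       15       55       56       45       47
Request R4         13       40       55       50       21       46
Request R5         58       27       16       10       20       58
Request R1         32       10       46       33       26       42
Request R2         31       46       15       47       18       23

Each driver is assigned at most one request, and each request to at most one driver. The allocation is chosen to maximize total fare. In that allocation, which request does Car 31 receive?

Car 31 receives Request R4.

This is the linear assignment problem.
Optimal: Car 106→Request R5 ($58), Car 85→Request R2 ($46), Car 31→Request R4 ($55), Car 63→Request R7 ($62), Car 91→Request R3 ($45), Car 44→Request R1 ($42) — total 58+46+55+62+45+42 = $308.
Column-greedy (each request in turn goes to its best remaining driver) gives $293, worse by 15.
Next-best assignment: Car 106→Request R5, Car 85→Request R2, Car 31→Request R1, Car 63→Request R7, Car 91→Request R3, Car 44→Request R4 = $303.
Car 31's own top request is Request R3 ($55), but forcing Car 31→Request R3 and reassigning the rest optimally gives only $293 — worse by 15.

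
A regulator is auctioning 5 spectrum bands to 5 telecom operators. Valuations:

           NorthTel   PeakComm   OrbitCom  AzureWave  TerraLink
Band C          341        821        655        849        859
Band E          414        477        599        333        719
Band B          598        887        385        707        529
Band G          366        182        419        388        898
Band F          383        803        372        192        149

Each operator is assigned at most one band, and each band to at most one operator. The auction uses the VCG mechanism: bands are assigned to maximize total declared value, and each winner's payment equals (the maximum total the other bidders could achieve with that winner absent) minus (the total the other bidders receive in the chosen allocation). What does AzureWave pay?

Efficient allocation: NorthTel→Band B ($598M), PeakComm→Band F ($803M), OrbitCom→Band E ($599M), AzureWave→Band C ($849M), TerraLink→Band G ($898M); total welfare W = $3747M.
AzureWave receives Band C at value $849M, so the others get W − 849 = $2898M.
Without AzureWave: best allocation of the remaining 4 bidders over all 5 bands is NorthTel→Band B ($598M), PeakComm→Band F ($803M), OrbitCom→Band C ($655M), TerraLink→Band G ($898M), total $2954M.
VCG payment = (others' best without AzureWave) − (others' welfare with AzureWave) = 2954 − 2898 = $56M.

AzureWave pays $56M.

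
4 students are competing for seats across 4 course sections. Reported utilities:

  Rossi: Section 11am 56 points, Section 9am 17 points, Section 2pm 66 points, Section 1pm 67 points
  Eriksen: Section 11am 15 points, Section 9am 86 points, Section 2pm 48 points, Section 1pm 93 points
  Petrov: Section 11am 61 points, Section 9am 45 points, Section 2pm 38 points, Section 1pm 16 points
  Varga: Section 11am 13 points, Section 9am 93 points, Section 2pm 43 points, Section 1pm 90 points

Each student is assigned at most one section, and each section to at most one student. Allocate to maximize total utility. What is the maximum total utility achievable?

Maximum total: 313 points

Optimal: Rossi→Section 2pm (66 points), Eriksen→Section 1pm (93 points), Petrov→Section 11am (61 points), Varga→Section 9am (93 points) — total 66+93+61+93 = 313 points.
Row-greedy (each student in turn takes its best remaining section) gives 257 points, worse by 56.
Next-best assignment: Rossi→Section 2pm, Eriksen→Section 9am, Petrov→Section 11am, Varga→Section 1pm = 303 points.
Swapping Petrov↔Varga (Petrov→Section 9am 45 points, Varga→Section 11am 13 points) loses 96.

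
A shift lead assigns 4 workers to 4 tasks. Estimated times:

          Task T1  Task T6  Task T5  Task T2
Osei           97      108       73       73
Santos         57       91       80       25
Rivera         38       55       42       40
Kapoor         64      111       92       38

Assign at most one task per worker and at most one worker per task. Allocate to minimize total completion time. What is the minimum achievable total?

Optimal: Osei→Task T5 (73 min), Santos→Task T2 (25 min), Rivera→Task T6 (55 min), Kapoor→Task T1 (64 min) — total 73+25+55+64 = 217 min.
Min-entry greedy (repeatedly take the single cheapest remaining cell) gives 247 min, worse by 30.
Next-best assignment: Osei→Task T5, Santos→Task T1, Rivera→Task T6, Kapoor→Task T2 = 223 min.

Min total: 217 min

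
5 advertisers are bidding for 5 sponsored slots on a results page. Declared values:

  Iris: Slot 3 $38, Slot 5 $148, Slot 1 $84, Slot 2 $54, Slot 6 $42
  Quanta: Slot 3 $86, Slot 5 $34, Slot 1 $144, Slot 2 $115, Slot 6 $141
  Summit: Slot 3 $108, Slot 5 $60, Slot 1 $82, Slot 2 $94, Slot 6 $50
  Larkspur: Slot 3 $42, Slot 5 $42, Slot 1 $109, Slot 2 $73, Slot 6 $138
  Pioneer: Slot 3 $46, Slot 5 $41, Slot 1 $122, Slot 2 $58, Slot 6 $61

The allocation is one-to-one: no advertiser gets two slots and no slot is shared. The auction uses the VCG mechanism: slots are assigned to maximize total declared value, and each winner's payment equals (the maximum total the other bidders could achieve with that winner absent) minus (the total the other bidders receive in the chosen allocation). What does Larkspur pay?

Larkspur pays $26.

Efficient allocation: Iris→Slot 5 ($148), Quanta→Slot 2 ($115), Summit→Slot 3 ($108), Larkspur→Slot 6 ($138), Pioneer→Slot 1 ($122); total welfare W = $631.
Larkspur receives Slot 6 at value $138, so the others get W − 138 = $493.
Without Larkspur: best allocation of the remaining 4 bidders over all 5 slots is Iris→Slot 5 ($148), Quanta→Slot 6 ($141), Summit→Slot 3 ($108), Pioneer→Slot 1 ($122), total $519.
VCG payment = (others' best without Larkspur) − (others' welfare with Larkspur) = 519 − 493 = $26.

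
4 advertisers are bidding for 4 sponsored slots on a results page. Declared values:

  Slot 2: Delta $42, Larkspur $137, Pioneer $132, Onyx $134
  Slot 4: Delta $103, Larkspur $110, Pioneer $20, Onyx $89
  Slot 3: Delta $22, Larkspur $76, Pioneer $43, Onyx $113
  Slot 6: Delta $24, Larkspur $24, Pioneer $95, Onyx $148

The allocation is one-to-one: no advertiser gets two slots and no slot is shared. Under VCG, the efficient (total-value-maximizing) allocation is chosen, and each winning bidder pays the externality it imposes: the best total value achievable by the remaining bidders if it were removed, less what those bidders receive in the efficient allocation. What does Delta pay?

Efficient allocation: Delta→Slot 4 ($103), Larkspur→Slot 3 ($76), Pioneer→Slot 2 ($132), Onyx→Slot 6 ($148); total welfare W = $459.
Delta receives Slot 4 at value $103, so the others get W − 103 = $356.
Without Delta: best allocation of the remaining 3 bidders over all 4 slots is Larkspur→Slot 4 ($110), Pioneer→Slot 2 ($132), Onyx→Slot 6 ($148), total $390.
VCG payment = (others' best without Delta) − (others' welfare with Delta) = 390 − 356 = $34.

Delta pays $34.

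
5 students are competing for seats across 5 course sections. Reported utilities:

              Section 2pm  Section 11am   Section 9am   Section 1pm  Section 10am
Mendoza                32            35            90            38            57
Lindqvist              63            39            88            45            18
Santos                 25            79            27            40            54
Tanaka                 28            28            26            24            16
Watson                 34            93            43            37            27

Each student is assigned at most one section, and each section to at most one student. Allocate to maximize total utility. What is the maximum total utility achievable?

Max total: 324 points

Optimal: Mendoza→Section 9am (90 points), Lindqvist→Section 2pm (63 points), Santos→Section 10am (54 points), Tanaka→Section 1pm (24 points), Watson→Section 11am (93 points) — total 90+63+54+24+93 = 324 points.
Row-greedy (each student in turn takes its best remaining section) gives 283 points, worse by 41.
Next-best assignment: Mendoza→Section 9am, Lindqvist→Section 1pm, Santos→Section 10am, Tanaka→Section 2pm, Watson→Section 11am = 310 points.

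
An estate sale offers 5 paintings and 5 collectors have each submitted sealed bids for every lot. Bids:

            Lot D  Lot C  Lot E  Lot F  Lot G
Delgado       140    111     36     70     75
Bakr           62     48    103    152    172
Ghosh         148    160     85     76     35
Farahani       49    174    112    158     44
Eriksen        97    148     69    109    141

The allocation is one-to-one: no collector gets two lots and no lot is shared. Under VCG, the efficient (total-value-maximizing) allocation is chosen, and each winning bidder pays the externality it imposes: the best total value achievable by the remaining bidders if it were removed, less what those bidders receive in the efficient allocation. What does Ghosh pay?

Efficient allocation: Delgado→Lot D ($140), Bakr→Lot F ($152), Ghosh→Lot C ($160), Farahani→Lot E ($112), Eriksen→Lot G ($141); total welfare W = $705.
Ghosh receives Lot C at value $160, so the others get W − 160 = $545.
Without Ghosh: best allocation of the remaining 4 bidders over all 5 lots is Delgado→Lot D ($140), Bakr→Lot G ($172), Farahani→Lot F ($158), Eriksen→Lot C ($148), total $618.
VCG payment = (others' best without Ghosh) − (others' welfare with Ghosh) = 618 − 545 = $73.

Ghosh pays $73.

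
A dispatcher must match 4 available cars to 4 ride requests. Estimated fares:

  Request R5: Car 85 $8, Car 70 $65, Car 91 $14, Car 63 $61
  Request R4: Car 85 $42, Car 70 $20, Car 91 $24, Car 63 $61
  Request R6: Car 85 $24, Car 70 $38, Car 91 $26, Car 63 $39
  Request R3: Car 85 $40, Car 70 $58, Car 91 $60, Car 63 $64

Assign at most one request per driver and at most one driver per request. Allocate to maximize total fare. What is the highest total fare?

Optimal: Car 85→Request R6 ($24), Car 70→Request R5 ($65), Car 91→Request R3 ($60), Car 63→Request R4 ($61) — total 24+65+60+61 = $210.
Max-entry greedy (repeatedly take the single best remaining cell) gives $197, worse by 13.
Next-best assignment: Car 85→Request R4, Car 70→Request R5, Car 91→Request R3, Car 63→Request R6 = $206.
Checked against all permutations: $210 is optimal.

Max total: $210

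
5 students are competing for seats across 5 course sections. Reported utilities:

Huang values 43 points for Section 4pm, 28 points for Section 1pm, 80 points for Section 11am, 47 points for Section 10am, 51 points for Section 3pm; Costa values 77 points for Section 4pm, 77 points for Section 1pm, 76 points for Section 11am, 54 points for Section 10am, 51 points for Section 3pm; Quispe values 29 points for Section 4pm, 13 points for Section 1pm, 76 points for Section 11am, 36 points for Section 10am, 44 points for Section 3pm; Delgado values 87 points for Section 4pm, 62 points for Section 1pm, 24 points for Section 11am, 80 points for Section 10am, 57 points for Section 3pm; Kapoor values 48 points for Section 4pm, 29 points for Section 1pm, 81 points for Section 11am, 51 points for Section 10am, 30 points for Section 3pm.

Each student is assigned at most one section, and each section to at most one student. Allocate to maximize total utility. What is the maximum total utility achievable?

Optimal: Huang→Section 3pm (51 points), Costa→Section 1pm (77 points), Quispe→Section 11am (76 points), Delgado→Section 4pm (87 points), Kapoor→Section 10am (51 points) — total 51+77+76+87+51 = 342 points.
Row-greedy (each student in turn takes its best remaining section) gives 310 points, worse by 32.
Next-best assignment: Huang→Section 11am, Costa→Section 1pm, Quispe→Section 3pm, Delgado→Section 4pm, Kapoor→Section 10am = 339 points.
Swapping Delgado↔Quispe (Delgado→Section 11am 24 points, Quispe→Section 4pm 29 points) loses 110.

Maximum total: 342 points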